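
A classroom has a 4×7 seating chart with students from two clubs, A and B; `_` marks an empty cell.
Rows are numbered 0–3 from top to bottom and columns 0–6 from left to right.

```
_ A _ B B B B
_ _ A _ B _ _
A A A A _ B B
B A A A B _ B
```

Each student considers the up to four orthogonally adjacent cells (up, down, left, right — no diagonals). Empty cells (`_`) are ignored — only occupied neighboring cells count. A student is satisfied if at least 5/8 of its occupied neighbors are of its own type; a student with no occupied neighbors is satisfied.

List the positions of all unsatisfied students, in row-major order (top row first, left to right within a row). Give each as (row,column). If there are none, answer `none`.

Row 0: (0,1)A 0/0 ok · (0,3)B 1/1 ok · (0,4)B 3/3 ok · (0,5)B 2/2 ok · (0,6)B 1/1 ok
Row 1: (1,2)A 1/1 ok · (1,4)B 1/1 ok
Row 2: (2,0)A 1/2 unhappy · (2,1)A 3/3 ok · (2,2)A 4/4 ok · (2,3)A 2/2 ok · (2,5)B 1/1 ok · (2,6)B 2/2 ok
Row 3: (3,0)B 0/2 unhappy · (3,1)A 2/3 ok · (3,2)A 3/3 ok · (3,3)A 2/3 ok · (3,4)B 0/1 unhappy · (3,6)B 1/1 ok

(2,0), (3,0), (3,4)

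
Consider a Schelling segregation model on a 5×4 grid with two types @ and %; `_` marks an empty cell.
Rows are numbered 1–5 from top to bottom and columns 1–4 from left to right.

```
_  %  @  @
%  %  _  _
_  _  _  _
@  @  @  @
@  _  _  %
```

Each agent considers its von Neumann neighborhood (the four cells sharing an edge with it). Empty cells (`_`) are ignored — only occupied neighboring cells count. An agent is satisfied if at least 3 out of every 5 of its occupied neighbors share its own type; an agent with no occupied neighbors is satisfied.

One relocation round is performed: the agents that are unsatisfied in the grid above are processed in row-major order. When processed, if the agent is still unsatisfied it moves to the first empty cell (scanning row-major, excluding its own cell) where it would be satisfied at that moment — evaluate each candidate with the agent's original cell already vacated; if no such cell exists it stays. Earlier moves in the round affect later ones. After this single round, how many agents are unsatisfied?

0

Initially unsatisfied (in order): (1,2), (1,3), (4,4), (5,4).
  (1,2) → (1,1).
  (1,3): now satisfied by earlier moves; stays.
  (4,4) → (2,4).
  (5,4): now satisfied by earlier moves; stays.
Resulting grid:
% _ @ @
% % _ @
_ _ _ _
@ @ @ _
@ _ _ %
All satisfied now.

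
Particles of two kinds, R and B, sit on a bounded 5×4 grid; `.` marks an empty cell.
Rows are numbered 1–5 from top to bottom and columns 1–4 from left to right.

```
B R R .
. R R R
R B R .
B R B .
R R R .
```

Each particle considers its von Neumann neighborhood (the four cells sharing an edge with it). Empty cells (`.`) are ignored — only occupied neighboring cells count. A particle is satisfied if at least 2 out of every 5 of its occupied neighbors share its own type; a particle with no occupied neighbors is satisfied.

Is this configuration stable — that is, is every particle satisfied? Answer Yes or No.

(1,1)B 0/1 unhappy
(1,2)R 2/3 ok
(1,3)R 2/2 ok
(2,2)R 2/3 ok
(2,3)R 4/4 ok
(2,4)R 1/1 ok
(3,1)R 0/2 unhappy
(3,2)B 0/4 unhappy
(3,3)R 1/3 unhappy
(4,1)B 0/3 unhappy
(4,2)R 1/4 unhappy
(4,3)B 0/3 unhappy
(5,1)R 1/2 ok
(5,2)R 3/3 ok
(5,3)R 1/2 ok
For instance (1,1) has only 0/1 same-type neighbors, below 2/5.

No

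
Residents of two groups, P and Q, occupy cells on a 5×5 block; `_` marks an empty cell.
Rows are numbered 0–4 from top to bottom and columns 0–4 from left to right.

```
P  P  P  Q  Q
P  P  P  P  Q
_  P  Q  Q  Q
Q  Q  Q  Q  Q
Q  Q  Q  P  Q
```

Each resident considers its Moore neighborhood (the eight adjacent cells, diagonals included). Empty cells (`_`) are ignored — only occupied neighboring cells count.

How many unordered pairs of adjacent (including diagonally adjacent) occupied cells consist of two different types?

Scan each occupied cell's neighbors to the right and below (and the two forward diagonals) so each pair is counted once.
From row 0: 4 unlike of 17 pairs (running 4/17).
From row 1: 7 unlike of 15 pairs (running 11/32).
From row 2: 4 unlike of 14 pairs (running 15/46).
From row 3: 3 unlike of 17 pairs (running 18/63).
From row 4: 2 unlike of 4 pairs (running 20/67).
Total adjacent occupied pairs: 67; unlike-type pairs: 20.

20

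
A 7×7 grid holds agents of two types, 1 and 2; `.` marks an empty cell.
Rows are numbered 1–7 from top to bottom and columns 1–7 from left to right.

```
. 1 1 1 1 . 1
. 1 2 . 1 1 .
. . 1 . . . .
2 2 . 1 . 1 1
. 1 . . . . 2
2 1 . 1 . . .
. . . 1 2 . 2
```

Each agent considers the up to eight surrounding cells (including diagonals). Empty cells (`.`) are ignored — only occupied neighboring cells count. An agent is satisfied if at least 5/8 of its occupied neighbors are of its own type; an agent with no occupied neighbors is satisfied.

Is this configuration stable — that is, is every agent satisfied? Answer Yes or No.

No

Row 1: (1,2)1 2/3 ok · (1,3)1 3/4 ok · (1,4)1 3/4 ok · (1,5)1 3/3 ok · (1,7)1 1/1 ok
Row 2: (2,2)1 3/4 ok · (2,3)2 0/5 unhappy · (2,5)1 3/3 ok · (2,6)1 3/3 ok
Row 3: (3,3)1 2/4 unhappy
Row 4: (4,1)2 1/2 unhappy · (4,2)2 1/3 unhappy · (4,4)1 1/1 ok · (4,6)1 1/2 unhappy · (4,7)1 1/2 unhappy
Row 5: (5,2)1 1/4 unhappy · (5,7)2 0/2 unhappy
Row 6: (6,1)2 0/2 unhappy · (6,2)1 1/2 unhappy · (6,4)1 1/2 unhappy
Row 7: (7,4)1 1/2 unhappy · (7,5)2 0/2 unhappy · (7,7)2 0/0 ok
For instance (2,3) has only 0/5 same-type neighbors, below 5/8.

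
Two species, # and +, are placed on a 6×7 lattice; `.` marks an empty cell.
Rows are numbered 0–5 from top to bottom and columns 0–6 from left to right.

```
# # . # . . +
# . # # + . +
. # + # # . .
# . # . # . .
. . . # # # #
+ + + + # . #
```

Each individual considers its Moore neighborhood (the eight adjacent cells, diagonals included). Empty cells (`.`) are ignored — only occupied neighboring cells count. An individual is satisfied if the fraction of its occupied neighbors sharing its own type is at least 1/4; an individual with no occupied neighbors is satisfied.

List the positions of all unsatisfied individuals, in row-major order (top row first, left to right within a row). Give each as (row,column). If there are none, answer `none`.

(1,4), (2,2)

(0,0)# 2/2 ok
(0,1)# 3/3 ok
(0,3)# 2/3 ok
(0,6)+ 1/1 ok
(1,0)# 3/3 ok
(1,2)# 5/6 ok
(1,3)# 4/6 ok
(1,4)+ 0/4 unhappy
(1,6)+ 1/1 ok
(2,1)# 4/5 ok
(2,2)+ 0/5 unhappy
(2,3)# 5/7 ok
(2,4)# 3/4 ok
(3,0)# 1/1 ok
(3,2)# 3/4 ok
(3,4)# 5/5 ok
(4,3)# 4/6 ok
(4,4)# 4/5 ok
(4,5)# 5/5 ok
(4,6)# 2/2 ok
(5,0)+ 1/1 ok
(5,1)+ 2/2 ok
(5,2)+ 2/3 ok
(5,3)+ 1/4 ok
(5,4)# 3/4 ok
(5,6)# 2/2 ok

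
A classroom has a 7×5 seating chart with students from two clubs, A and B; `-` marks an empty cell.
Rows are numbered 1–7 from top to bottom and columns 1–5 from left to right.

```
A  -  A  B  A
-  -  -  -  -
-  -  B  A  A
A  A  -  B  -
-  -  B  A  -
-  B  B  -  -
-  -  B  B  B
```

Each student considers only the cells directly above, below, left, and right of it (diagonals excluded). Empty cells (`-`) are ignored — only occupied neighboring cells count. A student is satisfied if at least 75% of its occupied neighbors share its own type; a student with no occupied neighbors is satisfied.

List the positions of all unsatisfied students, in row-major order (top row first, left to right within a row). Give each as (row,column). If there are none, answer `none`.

Row 1: (1,1)A 0/0 ✓ · (1,3)A 0/1 ✗ · (1,4)B 0/2 ✗ · (1,5)A 0/1 ✗
Row 3: (3,3)B 0/1 ✗ · (3,4)A 1/3 ✗ · (3,5)A 1/1 ✓
Row 4: (4,1)A 1/1 ✓ · (4,2)A 1/1 ✓ · (4,4)B 0/2 ✗
Row 5: (5,3)B 1/2 ✗ · (5,4)A 0/2 ✗
Row 6: (6,2)B 1/1 ✓ · (6,3)B 3/3 ✓
Row 7: (7,3)B 2/2 ✓ · (7,4)B 2/2 ✓ · (7,5)B 1/1 ✓

(1,3), (1,4), (1,5), (3,3), (3,4), (4,4), (5,3), (5,4)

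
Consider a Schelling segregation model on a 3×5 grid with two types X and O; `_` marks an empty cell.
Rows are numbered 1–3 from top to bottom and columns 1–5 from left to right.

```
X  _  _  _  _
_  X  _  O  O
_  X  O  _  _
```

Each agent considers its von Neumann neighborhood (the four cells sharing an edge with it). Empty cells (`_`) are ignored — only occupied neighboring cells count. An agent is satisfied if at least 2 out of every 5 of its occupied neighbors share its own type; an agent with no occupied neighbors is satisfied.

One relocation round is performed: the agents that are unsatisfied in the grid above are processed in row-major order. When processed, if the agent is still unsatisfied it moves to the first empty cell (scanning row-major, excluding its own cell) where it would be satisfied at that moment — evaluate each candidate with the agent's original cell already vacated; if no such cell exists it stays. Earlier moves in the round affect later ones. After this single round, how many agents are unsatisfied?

0

Initially unsatisfied (in order): (3,3).
  (3,3) → (1,3).
Resulting grid:
X _ O _ _
_ X _ O O
_ X _ _ _
All satisfied now.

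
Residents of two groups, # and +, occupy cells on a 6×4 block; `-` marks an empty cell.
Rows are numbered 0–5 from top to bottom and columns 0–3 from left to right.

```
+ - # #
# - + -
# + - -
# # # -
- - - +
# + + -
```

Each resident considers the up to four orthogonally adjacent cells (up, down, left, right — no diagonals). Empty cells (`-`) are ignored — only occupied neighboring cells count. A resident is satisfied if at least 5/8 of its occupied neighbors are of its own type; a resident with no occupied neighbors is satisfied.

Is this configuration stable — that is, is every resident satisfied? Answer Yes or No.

Row 0: (0,0)+ 0/1 not · (0,2)# 1/2 not · (0,3)# 1/1 satisfied
Row 1: (1,0)# 1/2 not · (1,2)+ 0/1 not
Row 2: (2,0)# 2/3 satisfied · (2,1)+ 0/2 not
Row 3: (3,0)# 2/2 satisfied · (3,1)# 2/3 satisfied · (3,2)# 1/1 satisfied
Row 4: (4,3)+ 0/0 satisfied
Row 5: (5,0)# 0/1 not · (5,1)+ 1/2 not · (5,2)+ 1/1 satisfied
For instance (0,0) has only 0/1 same-type neighbors, below 5/8.

No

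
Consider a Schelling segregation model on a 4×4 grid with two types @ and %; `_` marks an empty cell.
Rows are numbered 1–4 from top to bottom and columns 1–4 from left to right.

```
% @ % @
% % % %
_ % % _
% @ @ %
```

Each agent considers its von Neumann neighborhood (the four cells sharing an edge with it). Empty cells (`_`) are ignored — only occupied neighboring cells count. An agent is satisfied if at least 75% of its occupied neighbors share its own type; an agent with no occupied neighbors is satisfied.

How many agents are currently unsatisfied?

11

Row 1: (1,1)% 1/2 ✗ · (1,2)@ 0/3 ✗ · (1,3)% 1/3 ✗ · (1,4)@ 0/2 ✗
Row 2: (2,1)% 2/2 ✓ · (2,2)% 3/4 ✓ · (2,3)% 4/4 ✓ · (2,4)% 1/2 ✗
Row 3: (3,2)% 2/3 ✗ · (3,3)% 2/3 ✗
Row 4: (4,1)% 0/1 ✗ · (4,2)@ 1/3 ✗ · (4,3)@ 1/3 ✗ · (4,4)% 0/1 ✗
Unsatisfied: (1,1), (1,2), (1,3), (1,4), (2,4), (3,2), (3,3), (4,1), (4,2), (4,3), (4,4) — 11 in total.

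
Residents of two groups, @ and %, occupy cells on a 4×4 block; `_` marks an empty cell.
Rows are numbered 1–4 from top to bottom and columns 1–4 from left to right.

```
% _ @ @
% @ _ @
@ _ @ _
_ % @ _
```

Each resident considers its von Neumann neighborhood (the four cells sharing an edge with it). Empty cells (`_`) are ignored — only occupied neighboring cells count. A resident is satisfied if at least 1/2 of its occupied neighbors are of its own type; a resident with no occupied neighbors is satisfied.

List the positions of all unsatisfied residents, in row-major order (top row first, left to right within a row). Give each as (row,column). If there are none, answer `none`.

Row 1: (1,1)% 1/1 satisfied · (1,3)@ 1/1 satisfied · (1,4)@ 2/2 satisfied
Row 2: (2,1)% 1/3 not · (2,2)@ 0/1 not · (2,4)@ 1/1 satisfied
Row 3: (3,1)@ 0/1 not · (3,3)@ 1/1 satisfied
Row 4: (4,2)% 0/1 not · (4,3)@ 1/2 satisfied

(2,1), (2,2), (3,1), (4,2)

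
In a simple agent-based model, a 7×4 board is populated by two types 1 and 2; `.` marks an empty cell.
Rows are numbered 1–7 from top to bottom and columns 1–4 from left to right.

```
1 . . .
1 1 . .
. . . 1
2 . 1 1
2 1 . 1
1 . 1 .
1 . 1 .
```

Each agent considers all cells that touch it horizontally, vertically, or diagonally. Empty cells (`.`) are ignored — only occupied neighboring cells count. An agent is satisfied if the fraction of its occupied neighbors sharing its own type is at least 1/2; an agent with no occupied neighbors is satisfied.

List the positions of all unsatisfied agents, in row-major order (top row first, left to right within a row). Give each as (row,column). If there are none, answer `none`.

(1,1)1 2/2 ok
(2,1)1 2/2 ok
(2,2)1 2/2 ok
(3,4)1 2/2 ok
(4,1)2 1/2 ok
(4,3)1 4/4 ok
(4,4)1 3/3 ok
(5,1)2 1/3 unhappy
(5,2)1 3/5 ok
(5,4)1 3/3 ok
(6,1)1 2/3 ok
(6,3)1 3/3 ok
(7,1)1 1/1 ok
(7,3)1 1/1 ok

(5,1)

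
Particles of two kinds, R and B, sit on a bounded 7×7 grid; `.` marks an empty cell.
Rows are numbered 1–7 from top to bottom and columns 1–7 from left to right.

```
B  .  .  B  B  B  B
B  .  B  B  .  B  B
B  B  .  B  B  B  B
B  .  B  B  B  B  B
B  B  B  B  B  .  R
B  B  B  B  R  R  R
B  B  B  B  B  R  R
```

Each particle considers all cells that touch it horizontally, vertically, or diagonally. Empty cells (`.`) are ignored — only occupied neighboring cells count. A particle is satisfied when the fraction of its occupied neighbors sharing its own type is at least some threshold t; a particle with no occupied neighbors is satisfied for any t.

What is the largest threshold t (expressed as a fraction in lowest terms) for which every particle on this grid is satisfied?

(1,1)B 1/1
(1,4)B 3/3
(1,5)B 4/4
(1,6)B 4/4
(1,7)B 3/3
(2,1)B 3/3
(2,3)B 4/4
(2,4)B 5/5
(2,6)B 7/7
(2,7)B 5/5
(3,1)B 3/3
(3,2)B 5/5
(3,4)B 6/6
(3,5)B 7/7
(3,6)B 7/7
(3,7)B 5/5
(4,1)B 4/4
(4,3)B 6/6
(4,4)B 7/7
(4,5)B 7/7
(4,6)B 6/7
(4,7)B 3/4
(5,1)B 4/4
(5,2)B 7/7
(5,3)B 7/7
(5,4)B 7/8
(5,5)B 5/7
(5,7)R 2/4
(6,1)B 5/5
(6,2)B 8/8
(6,3)B 8/8
(6,4)B 7/8
(6,5)R 2/7
(6,6)R 5/7
(6,7)R 4/4
(7,1)B 3/3
(7,2)B 5/5
(7,3)B 5/5
(7,4)B 4/5
(7,5)B 2/5
(7,6)R 4/5
(7,7)R 3/3
The smallest same-type fraction is 2/7 at (6,5), which reduces to 2/7. Any threshold above that leaves this particle unsatisfied.

2/7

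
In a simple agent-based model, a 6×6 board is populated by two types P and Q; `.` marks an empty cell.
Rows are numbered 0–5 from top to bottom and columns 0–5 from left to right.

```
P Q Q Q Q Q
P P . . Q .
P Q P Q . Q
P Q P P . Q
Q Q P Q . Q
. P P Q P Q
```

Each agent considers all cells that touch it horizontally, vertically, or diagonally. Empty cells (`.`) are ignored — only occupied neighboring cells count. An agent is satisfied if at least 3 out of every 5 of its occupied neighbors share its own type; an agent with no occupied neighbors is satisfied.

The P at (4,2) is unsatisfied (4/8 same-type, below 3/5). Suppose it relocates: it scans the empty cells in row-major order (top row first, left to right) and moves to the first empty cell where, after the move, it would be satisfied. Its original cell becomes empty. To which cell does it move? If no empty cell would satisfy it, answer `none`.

none

Vacating (4,2). Empty cells in order:
  (1,2): 2/7 same-type → still unsatisfied.
  (1,3): 1/6 same-type → still unsatisfied.
  (1,5): 0/4 same-type → still unsatisfied.
  (2,4): 1/5 same-type → still unsatisfied.
  (3,4): 1/6 same-type → still unsatisfied.
  (4,4): 2/7 same-type → still unsatisfied.
  (5,0): 1/3 same-type → still unsatisfied.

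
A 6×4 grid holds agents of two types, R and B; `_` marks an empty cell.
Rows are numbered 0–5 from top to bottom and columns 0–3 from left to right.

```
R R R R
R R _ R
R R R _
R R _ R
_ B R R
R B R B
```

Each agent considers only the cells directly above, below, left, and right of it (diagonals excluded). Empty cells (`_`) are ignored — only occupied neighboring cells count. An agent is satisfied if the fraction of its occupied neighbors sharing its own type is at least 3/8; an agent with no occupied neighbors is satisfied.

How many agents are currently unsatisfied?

(0,0)R 2/2 satisfied
(0,1)R 3/3 satisfied
(0,2)R 2/2 satisfied
(0,3)R 2/2 satisfied
(1,0)R 3/3 satisfied
(1,1)R 3/3 satisfied
(1,3)R 1/1 satisfied
(2,0)R 3/3 satisfied
(2,1)R 4/4 satisfied
(2,2)R 1/1 satisfied
(3,0)R 2/2 satisfied
(3,1)R 2/3 satisfied
(3,3)R 1/1 satisfied
(4,1)B 1/3 not
(4,2)R 2/3 satisfied
(4,3)R 2/3 satisfied
(5,0)R 0/1 not
(5,1)B 1/3 not
(5,2)R 1/3 not
(5,3)B 0/2 not
Unsatisfied: (4,1), (5,0), (5,1), (5,2), (5,3) — 5 in total.

5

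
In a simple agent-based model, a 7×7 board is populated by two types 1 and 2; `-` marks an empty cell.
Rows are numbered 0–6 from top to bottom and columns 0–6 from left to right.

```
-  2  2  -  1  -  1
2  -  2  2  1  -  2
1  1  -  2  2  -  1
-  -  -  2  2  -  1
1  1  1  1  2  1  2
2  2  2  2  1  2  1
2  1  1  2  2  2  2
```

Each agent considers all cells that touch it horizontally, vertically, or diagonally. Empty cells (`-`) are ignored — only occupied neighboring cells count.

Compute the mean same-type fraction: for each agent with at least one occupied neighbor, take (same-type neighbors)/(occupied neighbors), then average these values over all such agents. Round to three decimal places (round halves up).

Row 0: (0,1)2 3/3 · (0,2)2 3/3 · (0,4)1 1/2 · (0,6)1 0/1
Row 1: (1,0)2 1/3 · (1,2)2 4/5 · (1,3)2 4/6 · (1,4)1 1/4 · (1,6)2 0/2
Row 2: (2,0)1 1/2 · (2,1)1 1/3 · (2,3)2 5/6 · (2,4)2 4/5 · (2,6)1 1/2
Row 3: (3,3)2 4/6 · (3,4)2 4/6 · (3,6)1 2/3
Row 4: (4,0)1 1/3 · (4,1)1 2/5 · (4,2)1 2/6 · (4,3)1 2/7 · (4,4)2 4/7 · (4,5)1 3/7 · (4,6)2 1/4
Row 5: (5,0)2 2/5 · (5,1)2 3/8 · (5,2)2 3/8 · (5,3)2 4/8 · (5,4)1 2/8 · (5,5)2 5/8 · (5,6)1 1/5
Row 6: (6,0)2 2/3 · (6,1)1 1/5 · (6,2)1 1/5 · (6,3)2 3/5 · (6,4)2 4/5 · (6,5)2 3/5 · (6,6)2 2/3
Sum over 38 agents: 3/3 + 3/3 + 1/2 + 0/1 + 1/3 + 4/5 + 4/6 + 1/4 + 0/2 + 1/2 + 1/3 + 5/6 + 4/5 + 1/2 + 4/6 + 4/6 + 2/3 + 1/3 + 2/5 + 2/6 + 2/7 + 4/7 + 3/7 + 1/4 + 2/5 + 3/8 + 3/8 + 4/8 + 2/8 + 5/8 + 1/5 + 2/3 + 1/5 + 1/5 + 3/5 + 4/5 + 3/5 + 2/3 = 3121/168; mean = 3121/168 ÷ 38 = 3121/6384 = 0.488878… → 0.489.

0.489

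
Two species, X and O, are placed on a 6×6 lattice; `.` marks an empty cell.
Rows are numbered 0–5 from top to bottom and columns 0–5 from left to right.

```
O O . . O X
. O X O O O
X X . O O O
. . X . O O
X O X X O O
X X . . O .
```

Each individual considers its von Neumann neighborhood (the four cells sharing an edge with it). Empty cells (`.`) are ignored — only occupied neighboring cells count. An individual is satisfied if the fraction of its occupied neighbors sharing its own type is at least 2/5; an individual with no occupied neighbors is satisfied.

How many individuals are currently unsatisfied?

4

(0,0)O 1/1 ✓
(0,1)O 2/2 ✓
(0,4)O 1/2 ✓
(0,5)X 0/2 ✗
(1,1)O 1/3 ✗
(1,2)X 0/2 ✗
(1,3)O 2/3 ✓
(1,4)O 4/4 ✓
(1,5)O 2/3 ✓
(2,0)X 1/1 ✓
(2,1)X 1/2 ✓
(2,3)O 2/2 ✓
(2,4)O 4/4 ✓
(2,5)O 3/3 ✓
(3,2)X 1/1 ✓
(3,4)O 3/3 ✓
(3,5)O 3/3 ✓
(4,0)X 1/2 ✓
(4,1)O 0/3 ✗
(4,2)X 2/3 ✓
(4,3)X 1/2 ✓
(4,4)O 3/4 ✓
(4,5)O 2/2 ✓
(5,0)X 2/2 ✓
(5,1)X 1/2 ✓
(5,4)O 1/1 ✓
Unsatisfied: (0,5), (1,1), (1,2), (4,1) — 4 in total.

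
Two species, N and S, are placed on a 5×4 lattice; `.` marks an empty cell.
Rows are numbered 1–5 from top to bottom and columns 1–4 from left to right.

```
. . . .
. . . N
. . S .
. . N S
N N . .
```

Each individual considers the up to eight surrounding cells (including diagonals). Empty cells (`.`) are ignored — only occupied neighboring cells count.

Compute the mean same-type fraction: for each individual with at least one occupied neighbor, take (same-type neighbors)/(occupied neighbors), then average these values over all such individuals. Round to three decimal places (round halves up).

Row 2: (2,4)N 0/1
Row 3: (3,3)S 1/3
Row 4: (4,3)N 1/3 · (4,4)S 1/2
Row 5: (5,1)N 1/1 · (5,2)N 2/2
Sum over 6 individuals: 0/1 + 1/3 + 1/3 + 1/2 + 1/1 + 2/2 = 19/6; mean = 19/6 ÷ 6 = 19/36 = 0.527777… → 0.528.

0.528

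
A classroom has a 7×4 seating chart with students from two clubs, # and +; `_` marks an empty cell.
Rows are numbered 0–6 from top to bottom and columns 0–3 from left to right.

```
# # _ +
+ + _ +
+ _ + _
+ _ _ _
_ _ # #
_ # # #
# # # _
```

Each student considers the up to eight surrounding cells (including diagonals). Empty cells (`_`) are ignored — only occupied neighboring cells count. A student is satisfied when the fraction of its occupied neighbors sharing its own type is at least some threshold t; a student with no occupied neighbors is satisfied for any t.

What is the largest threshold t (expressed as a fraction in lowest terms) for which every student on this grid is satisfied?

Row 0: (0,0)# 1/3 · (0,1)# 1/3 · (0,3)+ 1/1
Row 1: (1,0)+ 2/4 · (1,1)+ 3/5 · (1,3)+ 2/2
Row 2: (2,0)+ 3/3 · (2,2)+ 2/2
Row 3: (3,0)+ 1/1
Row 4: (4,2)# 4/4 · (4,3)# 3/3
Row 5: (5,1)# 5/5 · (5,2)# 6/6 · (5,3)# 4/4
Row 6: (6,0)# 2/2 · (6,1)# 4/4 · (6,2)# 4/4
The smallest same-type fraction is 1/3 at (0,0), which reduces to 1/3. Any threshold above that leaves this student unsatisfied.

1/3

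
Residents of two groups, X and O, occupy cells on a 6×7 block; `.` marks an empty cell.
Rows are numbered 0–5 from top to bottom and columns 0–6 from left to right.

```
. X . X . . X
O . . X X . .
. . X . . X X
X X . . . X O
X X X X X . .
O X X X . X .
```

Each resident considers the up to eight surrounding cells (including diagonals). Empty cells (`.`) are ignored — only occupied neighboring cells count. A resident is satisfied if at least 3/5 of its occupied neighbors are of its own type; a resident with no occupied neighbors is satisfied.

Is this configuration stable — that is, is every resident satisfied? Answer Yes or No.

No

Row 0: (0,1)X 0/1 not · (0,3)X 2/2 satisfied · (0,6)X 0/0 satisfied
Row 1: (1,0)O 0/1 not · (1,3)X 3/3 satisfied · (1,4)X 3/3 satisfied
Row 2: (2,2)X 2/2 satisfied · (2,5)X 3/4 satisfied · (2,6)X 2/3 satisfied
Row 3: (3,0)X 3/3 satisfied · (3,1)X 5/5 satisfied · (3,5)X 3/4 satisfied · (3,6)O 0/3 not
Row 4: (4,0)X 4/5 satisfied · (4,1)X 6/7 satisfied · (4,2)X 6/6 satisfied · (4,3)X 4/4 satisfied · (4,4)X 4/4 satisfied
Row 5: (5,0)O 0/3 not · (5,1)X 4/5 satisfied · (5,2)X 5/5 satisfied · (5,3)X 4/4 satisfied · (5,5)X 1/1 satisfied
For instance (0,1) has only 0/1 same-type neighbors, below 3/5.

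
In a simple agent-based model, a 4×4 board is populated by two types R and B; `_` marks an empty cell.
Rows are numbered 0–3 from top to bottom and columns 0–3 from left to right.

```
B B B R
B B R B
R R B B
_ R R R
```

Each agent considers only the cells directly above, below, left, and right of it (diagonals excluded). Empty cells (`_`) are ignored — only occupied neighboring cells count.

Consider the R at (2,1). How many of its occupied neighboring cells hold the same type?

Occupied neighbors of (2,1): (1,1)=B, (3,1)=R, (2,0)=R, (2,2)=B.
Same type (R): 2 of 4.

2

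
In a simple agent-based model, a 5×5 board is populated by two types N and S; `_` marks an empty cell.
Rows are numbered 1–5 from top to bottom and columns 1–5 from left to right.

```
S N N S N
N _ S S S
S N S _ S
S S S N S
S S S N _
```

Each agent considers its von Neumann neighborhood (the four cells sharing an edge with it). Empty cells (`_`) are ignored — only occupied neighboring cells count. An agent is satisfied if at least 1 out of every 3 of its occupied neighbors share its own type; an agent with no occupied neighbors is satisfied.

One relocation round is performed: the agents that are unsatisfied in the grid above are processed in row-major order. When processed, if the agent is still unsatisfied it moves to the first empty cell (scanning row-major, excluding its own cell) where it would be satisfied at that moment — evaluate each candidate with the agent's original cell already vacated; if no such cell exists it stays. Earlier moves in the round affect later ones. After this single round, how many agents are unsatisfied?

1

Initially unsatisfied (in order): (1,1), (1,5), (2,1), (3,2).
  (1,1) → (3,4).
  (1,5) → (1,1).
  (2,1): now satisfied by earlier moves; stays.
  (3,2) → (2,2).
Resulting grid:
N N N S _
N N S S S
S _ S S S
S S S N S
S S S N _
Unsatisfied now: (4,4).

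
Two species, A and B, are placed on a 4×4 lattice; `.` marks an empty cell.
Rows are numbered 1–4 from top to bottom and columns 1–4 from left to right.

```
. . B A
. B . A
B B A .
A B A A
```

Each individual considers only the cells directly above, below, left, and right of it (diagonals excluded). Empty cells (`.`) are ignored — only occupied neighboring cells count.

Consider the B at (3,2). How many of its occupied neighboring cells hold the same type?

Occupied neighbors of (3,2): (2,2)=B, (4,2)=B, (3,1)=B, (3,3)=A.
Same type (B): 3 of 4.

3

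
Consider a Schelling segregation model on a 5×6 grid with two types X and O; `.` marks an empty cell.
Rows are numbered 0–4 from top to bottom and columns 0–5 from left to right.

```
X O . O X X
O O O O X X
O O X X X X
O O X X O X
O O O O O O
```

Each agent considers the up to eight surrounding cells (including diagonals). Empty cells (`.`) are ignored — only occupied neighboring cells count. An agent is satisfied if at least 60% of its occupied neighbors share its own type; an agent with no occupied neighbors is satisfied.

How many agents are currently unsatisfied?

Row 0: (0,0)X 0/3 ✗ · (0,1)O 3/4 ✓ · (0,3)O 2/4 ✗ · (0,4)X 3/5 ✓ · (0,5)X 3/3 ✓
Row 1: (1,0)O 4/5 ✓ · (1,1)O 5/7 ✓ · (1,2)O 5/7 ✓ · (1,3)O 2/7 ✗ · (1,4)X 6/8 ✓ · (1,5)X 5/5 ✓
Row 2: (2,0)O 5/5 ✓ · (2,1)O 6/8 ✓ · (2,2)X 3/8 ✗ · (2,3)X 5/8 ✓ · (2,4)X 6/8 ✓ · (2,5)X 4/5 ✓
Row 3: (3,0)O 5/5 ✓ · (3,1)O 6/8 ✓ · (3,2)X 3/8 ✗ · (3,3)X 4/8 ✗ · (3,4)O 3/8 ✗ · (3,5)X 2/5 ✗
Row 4: (4,0)O 3/3 ✓ · (4,1)O 4/5 ✓ · (4,2)O 3/5 ✓ · (4,3)O 3/5 ✓ · (4,4)O 3/5 ✓ · (4,5)O 2/3 ✓
Unsatisfied: (0,0), (0,3), (1,3), (2,2), (3,2), (3,3), (3,4), (3,5) — 8 in total.

8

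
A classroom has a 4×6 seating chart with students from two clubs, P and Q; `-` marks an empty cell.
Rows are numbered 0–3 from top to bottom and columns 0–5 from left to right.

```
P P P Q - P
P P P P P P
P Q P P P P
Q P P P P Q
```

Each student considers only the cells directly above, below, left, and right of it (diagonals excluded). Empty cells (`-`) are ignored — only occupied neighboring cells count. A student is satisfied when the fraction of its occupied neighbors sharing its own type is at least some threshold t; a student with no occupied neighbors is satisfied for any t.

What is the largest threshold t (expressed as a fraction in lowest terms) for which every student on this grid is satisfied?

(0,0)P 2/2
(0,1)P 3/3
(0,2)P 2/3
(0,3)Q 0/2
(0,5)P 1/1
(1,0)P 3/3
(1,1)P 3/4
(1,2)P 4/4
(1,3)P 3/4
(1,4)P 3/3
(1,5)P 3/3
(2,0)P 1/3
(2,1)Q 0/4
(2,2)P 3/4
(2,3)P 4/4
(2,4)P 4/4
(2,5)P 2/3
(3,0)Q 0/2
(3,1)P 1/3
(3,2)P 3/3
(3,3)P 3/3
(3,4)P 2/3
(3,5)Q 0/2
The smallest same-type fraction is 0/2 at (0,3), which reduces to 0/1. Any threshold above that leaves this student unsatisfied.

0/1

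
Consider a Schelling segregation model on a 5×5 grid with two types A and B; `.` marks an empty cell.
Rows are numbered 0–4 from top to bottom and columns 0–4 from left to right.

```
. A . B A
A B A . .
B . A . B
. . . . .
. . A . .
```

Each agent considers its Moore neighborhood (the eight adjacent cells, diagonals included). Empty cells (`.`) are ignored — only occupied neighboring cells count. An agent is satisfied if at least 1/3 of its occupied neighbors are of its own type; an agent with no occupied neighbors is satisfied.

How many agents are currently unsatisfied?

3

Row 0: (0,1)A 2/3 ✓ · (0,3)B 0/2 ✗ · (0,4)A 0/1 ✗
Row 1: (1,0)A 1/3 ✓ · (1,1)B 1/5 ✗ · (1,2)A 2/4 ✓
Row 2: (2,0)B 1/2 ✓ · (2,2)A 1/2 ✓ · (2,4)B 0/0 ✓
Row 4: (4,2)A 0/0 ✓
Unsatisfied: (0,3), (0,4), (1,1) — 3 in total.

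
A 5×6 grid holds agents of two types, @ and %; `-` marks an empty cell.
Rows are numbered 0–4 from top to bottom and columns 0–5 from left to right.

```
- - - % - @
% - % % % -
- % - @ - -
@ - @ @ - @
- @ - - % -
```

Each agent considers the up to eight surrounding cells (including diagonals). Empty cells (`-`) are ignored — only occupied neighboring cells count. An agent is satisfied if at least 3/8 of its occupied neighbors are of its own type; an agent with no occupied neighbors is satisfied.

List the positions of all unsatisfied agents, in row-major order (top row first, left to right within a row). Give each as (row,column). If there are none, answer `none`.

(0,3)% 3/3 ✓
(0,5)@ 0/1 ✗
(1,0)% 1/1 ✓
(1,2)% 3/4 ✓
(1,3)% 3/4 ✓
(1,4)% 2/4 ✓
(2,1)% 2/4 ✓
(2,3)@ 2/5 ✓
(3,0)@ 1/2 ✓
(3,2)@ 3/4 ✓
(3,3)@ 2/3 ✓
(3,5)@ 0/1 ✗
(4,1)@ 2/2 ✓
(4,4)% 0/2 ✗

(0,5), (3,5), (4,4)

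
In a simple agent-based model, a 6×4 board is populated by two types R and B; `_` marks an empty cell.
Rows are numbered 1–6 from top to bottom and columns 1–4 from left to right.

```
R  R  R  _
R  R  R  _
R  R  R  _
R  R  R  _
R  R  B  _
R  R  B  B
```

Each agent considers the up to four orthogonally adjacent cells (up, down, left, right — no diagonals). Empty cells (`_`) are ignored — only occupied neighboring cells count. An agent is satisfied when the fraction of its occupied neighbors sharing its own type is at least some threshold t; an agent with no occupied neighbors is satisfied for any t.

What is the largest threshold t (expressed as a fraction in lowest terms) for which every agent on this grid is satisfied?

1/3

(1,1)R 2/2
(1,2)R 3/3
(1,3)R 2/2
(2,1)R 3/3
(2,2)R 4/4
(2,3)R 3/3
(3,1)R 3/3
(3,2)R 4/4
(3,3)R 3/3
(4,1)R 3/3
(4,2)R 4/4
(4,3)R 2/3
(5,1)R 3/3
(5,2)R 3/4
(5,3)B 1/3
(6,1)R 2/2
(6,2)R 2/3
(6,3)B 2/3
(6,4)B 1/1
The smallest same-type fraction is 1/3 at (5,3), which reduces to 1/3. Any threshold above that leaves this agent unsatisfied.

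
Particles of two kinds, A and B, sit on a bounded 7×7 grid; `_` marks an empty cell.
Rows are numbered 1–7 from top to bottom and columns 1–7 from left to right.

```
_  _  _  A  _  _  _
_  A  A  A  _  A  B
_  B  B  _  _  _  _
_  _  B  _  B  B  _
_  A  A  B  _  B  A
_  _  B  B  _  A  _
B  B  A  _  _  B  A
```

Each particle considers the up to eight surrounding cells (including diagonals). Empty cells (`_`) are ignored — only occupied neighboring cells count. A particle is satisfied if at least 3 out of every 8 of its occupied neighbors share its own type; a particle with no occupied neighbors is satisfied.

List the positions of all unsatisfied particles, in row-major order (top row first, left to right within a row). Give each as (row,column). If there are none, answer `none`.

(2,2), (2,6), (2,7), (5,2), (5,3), (5,7), (7,3), (7,6)

Row 1: (1,4)A 2/2 ok
Row 2: (2,2)A 1/3 unhappy · (2,3)A 3/5 ok · (2,4)A 2/3 ok · (2,6)A 0/1 unhappy · (2,7)B 0/1 unhappy
Row 3: (3,2)B 2/4 ok · (3,3)B 2/5 ok
Row 4: (4,3)B 3/5 ok · (4,5)B 3/3 ok · (4,6)B 2/3 ok
Row 5: (5,2)A 1/3 unhappy · (5,3)A 1/5 unhappy · (5,4)B 4/5 ok · (5,6)B 2/4 ok · (5,7)A 1/3 unhappy
Row 6: (6,3)B 3/6 ok · (6,4)B 2/4 ok · (6,6)A 2/4 ok
Row 7: (7,1)B 1/1 ok · (7,2)B 2/3 ok · (7,3)A 0/3 unhappy · (7,6)B 0/2 unhappy · (7,7)A 1/2 ok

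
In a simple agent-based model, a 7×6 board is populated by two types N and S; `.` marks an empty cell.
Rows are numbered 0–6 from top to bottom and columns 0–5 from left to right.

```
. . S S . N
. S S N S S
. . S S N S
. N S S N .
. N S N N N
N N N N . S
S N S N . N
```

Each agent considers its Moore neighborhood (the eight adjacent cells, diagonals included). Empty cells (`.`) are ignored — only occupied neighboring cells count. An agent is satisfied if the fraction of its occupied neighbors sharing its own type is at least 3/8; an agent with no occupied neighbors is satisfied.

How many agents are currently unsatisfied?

9

Row 0: (0,2)S 3/4 ok · (0,3)S 3/4 ok · (0,5)N 0/2 unhappy
Row 1: (1,1)S 3/3 ok · (1,2)S 5/6 ok · (1,3)N 1/7 unhappy · (1,4)S 4/7 ok · (1,5)S 2/4 ok
Row 2: (2,2)S 5/7 ok · (2,3)S 5/8 ok · (2,4)N 2/7 unhappy · (2,5)S 2/4 ok
Row 3: (3,1)N 1/4 unhappy · (3,2)S 4/7 ok · (3,3)S 4/8 ok · (3,4)N 4/7 ok
Row 4: (4,1)N 4/6 ok · (4,2)S 2/8 unhappy · (4,3)N 4/7 ok · (4,4)N 4/6 ok · (4,5)N 2/3 ok
Row 5: (5,0)N 3/4 ok · (5,1)N 4/7 ok · (5,2)N 6/8 ok · (5,3)N 4/6 ok · (5,5)S 0/3 unhappy
Row 6: (6,0)S 0/3 unhappy · (6,1)N 3/5 ok · (6,2)S 0/5 unhappy · (6,3)N 2/3 ok · (6,5)N 0/1 unhappy
Unsatisfied: (0,5), (1,3), (2,4), (3,1), (4,2), (5,5), (6,0), (6,2), (6,5) — 9 in total.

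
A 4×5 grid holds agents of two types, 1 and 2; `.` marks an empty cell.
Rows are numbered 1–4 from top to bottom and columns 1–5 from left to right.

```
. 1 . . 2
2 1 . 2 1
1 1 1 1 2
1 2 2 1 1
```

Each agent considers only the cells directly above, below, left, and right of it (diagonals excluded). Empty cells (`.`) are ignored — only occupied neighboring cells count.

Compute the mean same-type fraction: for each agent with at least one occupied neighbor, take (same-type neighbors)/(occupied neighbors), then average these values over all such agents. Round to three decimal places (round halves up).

0.411

(1,2)1 1/1
(1,5)2 0/1
(2,1)2 0/2
(2,2)1 2/3
(2,4)2 0/2
(2,5)1 0/3
(3,1)1 2/3
(3,2)1 3/4
(3,3)1 2/3
(3,4)1 2/4
(3,5)2 0/3
(4,1)1 1/2
(4,2)2 1/3
(4,3)2 1/3
(4,4)1 2/3
(4,5)1 1/2
Sum over 16 agents: 1/1 + 0/1 + 0/2 + 2/3 + 0/2 + 0/3 + 2/3 + 3/4 + 2/3 + 2/4 + 0/3 + 1/2 + 1/3 + 1/3 + 2/3 + 1/2 = 79/12; mean = 79/12 ÷ 16 = 79/192 = 0.411458… → 0.411.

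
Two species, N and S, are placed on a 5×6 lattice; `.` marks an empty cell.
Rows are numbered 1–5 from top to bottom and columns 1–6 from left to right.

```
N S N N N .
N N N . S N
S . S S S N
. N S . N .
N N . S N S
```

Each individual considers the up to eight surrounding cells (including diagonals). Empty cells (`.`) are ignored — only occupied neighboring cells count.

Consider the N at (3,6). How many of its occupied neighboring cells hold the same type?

Occupied neighbors of (3,6): (2,5)=S, (2,6)=N, (3,5)=S, (4,5)=N.
Same type (N): 2 of 4.

2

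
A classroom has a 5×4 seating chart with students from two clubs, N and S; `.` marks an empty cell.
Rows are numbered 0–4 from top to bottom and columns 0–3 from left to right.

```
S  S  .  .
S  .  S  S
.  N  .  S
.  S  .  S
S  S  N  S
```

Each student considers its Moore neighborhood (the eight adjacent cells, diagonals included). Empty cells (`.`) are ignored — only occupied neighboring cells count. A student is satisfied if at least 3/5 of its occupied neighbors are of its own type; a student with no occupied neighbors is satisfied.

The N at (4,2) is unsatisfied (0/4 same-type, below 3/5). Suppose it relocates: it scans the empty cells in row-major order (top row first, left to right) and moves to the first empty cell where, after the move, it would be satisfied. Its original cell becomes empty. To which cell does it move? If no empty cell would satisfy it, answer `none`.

Vacating (4,2). Empty cells in order:
  (0,2): 0/3 same-type → still unsatisfied.
  (0,3): 0/2 same-type → still unsatisfied.
  (1,1): 1/5 same-type → still unsatisfied.
  (2,0): 1/3 same-type → still unsatisfied.
  (2,2): 1/6 same-type → still unsatisfied.
  (3,0): 1/4 same-type → still unsatisfied.
  (3,2): 1/6 same-type → still unsatisfied.

none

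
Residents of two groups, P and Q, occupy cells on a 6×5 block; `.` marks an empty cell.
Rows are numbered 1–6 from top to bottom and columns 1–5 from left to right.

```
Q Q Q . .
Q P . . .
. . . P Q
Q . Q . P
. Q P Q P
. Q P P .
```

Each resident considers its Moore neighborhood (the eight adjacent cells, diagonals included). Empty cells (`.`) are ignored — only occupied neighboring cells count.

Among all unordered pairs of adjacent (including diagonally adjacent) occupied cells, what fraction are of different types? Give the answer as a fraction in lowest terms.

17/31

Scan each occupied cell's neighbors to the right and below (and the two forward diagonals) so each pair is counted once.
From row 1: 3 unlike of 7 pairs (running 3/7).
From row 2: 1 unlike of 1 pairs (running 4/8).
From row 3: 3 unlike of 4 pairs (running 7/12).
From row 4: 2 unlike of 6 pairs (running 9/18).
From row 5: 7 unlike of 11 pairs (running 16/29).
From row 6: 1 unlike of 2 pairs (running 17/31).
Total adjacent occupied pairs: 31; unlike-type pairs: 17.
17/31 is already in lowest terms.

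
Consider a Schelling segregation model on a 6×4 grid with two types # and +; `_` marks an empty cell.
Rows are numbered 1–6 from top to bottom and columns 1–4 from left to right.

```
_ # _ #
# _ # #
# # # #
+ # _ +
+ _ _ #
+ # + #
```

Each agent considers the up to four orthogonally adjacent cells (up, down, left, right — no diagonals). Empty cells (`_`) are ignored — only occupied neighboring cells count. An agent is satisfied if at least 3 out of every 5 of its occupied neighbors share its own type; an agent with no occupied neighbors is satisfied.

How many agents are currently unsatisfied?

(1,2)# 0/0 ok
(1,4)# 1/1 ok
(2,1)# 1/1 ok
(2,3)# 2/2 ok
(2,4)# 3/3 ok
(3,1)# 2/3 ok
(3,2)# 3/3 ok
(3,3)# 3/3 ok
(3,4)# 2/3 ok
(4,1)+ 1/3 unhappy
(4,2)# 1/2 unhappy
(4,4)+ 0/2 unhappy
(5,1)+ 2/2 ok
(5,4)# 1/2 unhappy
(6,1)+ 1/2 unhappy
(6,2)# 0/2 unhappy
(6,3)+ 0/2 unhappy
(6,4)# 1/2 unhappy
Unsatisfied: (4,1), (4,2), (4,4), (5,4), (6,1), (6,2), (6,3), (6,4) — 8 in total.

8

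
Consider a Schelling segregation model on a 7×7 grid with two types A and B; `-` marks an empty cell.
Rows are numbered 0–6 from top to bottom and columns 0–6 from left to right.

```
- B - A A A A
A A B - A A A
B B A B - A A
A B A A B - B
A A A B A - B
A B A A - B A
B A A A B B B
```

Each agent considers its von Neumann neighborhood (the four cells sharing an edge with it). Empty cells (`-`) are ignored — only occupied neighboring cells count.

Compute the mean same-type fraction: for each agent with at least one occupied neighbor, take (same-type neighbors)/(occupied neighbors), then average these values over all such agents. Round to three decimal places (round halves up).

Row 0: (0,1)B 0/1 · (0,3)A 1/1 · (0,4)A 3/3 · (0,5)A 3/3 · (0,6)A 2/2
Row 1: (1,0)A 1/2 · (1,1)A 1/4 · (1,2)B 0/2 · (1,4)A 2/2 · (1,5)A 4/4 · (1,6)A 3/3
Row 2: (2,0)B 1/3 · (2,1)B 2/4 · (2,2)A 1/4 · (2,3)B 0/2 · (2,5)A 2/2 · (2,6)A 2/3
Row 3: (3,0)A 1/3 · (3,1)B 1/4 · (3,2)A 3/4 · (3,3)A 1/4 · (3,4)B 0/2 · (3,6)B 1/2
Row 4: (4,0)A 3/3 · (4,1)A 2/4 · (4,2)A 3/4 · (4,3)B 0/4 · (4,4)A 0/2 · (4,6)B 1/2
Row 5: (5,0)A 1/3 · (5,1)B 0/4 · (5,2)A 3/4 · (5,3)A 2/3 · (5,5)B 1/2 · (5,6)A 0/3
Row 6: (6,0)B 0/2 · (6,1)A 1/3 · (6,2)A 3/3 · (6,3)A 2/3 · (6,4)B 1/2 · (6,5)B 3/3 · (6,6)B 1/2
Sum over 42 agents: 0/1 + 1/1 + 3/3 + 3/3 + 2/2 + 1/2 + 1/4 + 0/2 + 2/2 + 4/4 + 3/3 + 1/3 + 2/4 + 1/4 + 0/2 + 2/2 + 2/3 + 1/3 + 1/4 + 3/4 + 1/4 + 0/2 + 1/2 + 3/3 + 2/4 + 3/4 + 0/4 + 0/2 + 1/2 + 1/3 + 0/4 + 3/4 + 2/3 + 1/2 + 0/3 + 0/2 + 1/3 + 3/3 + 2/3 + 1/2 + 3/3 + 1/2 = 259/12; mean = 259/12 ÷ 42 = 37/72 = 0.513888… → 0.514.

0.514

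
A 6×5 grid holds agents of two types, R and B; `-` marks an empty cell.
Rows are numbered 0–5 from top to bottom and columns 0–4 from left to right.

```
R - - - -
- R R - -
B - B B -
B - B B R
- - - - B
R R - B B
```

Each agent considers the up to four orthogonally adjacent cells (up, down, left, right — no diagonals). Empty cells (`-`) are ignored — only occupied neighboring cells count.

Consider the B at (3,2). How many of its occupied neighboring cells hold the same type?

2

Occupied neighbors of (3,2): (2,2)=B, (3,3)=B.
Same type (B): 2 of 2.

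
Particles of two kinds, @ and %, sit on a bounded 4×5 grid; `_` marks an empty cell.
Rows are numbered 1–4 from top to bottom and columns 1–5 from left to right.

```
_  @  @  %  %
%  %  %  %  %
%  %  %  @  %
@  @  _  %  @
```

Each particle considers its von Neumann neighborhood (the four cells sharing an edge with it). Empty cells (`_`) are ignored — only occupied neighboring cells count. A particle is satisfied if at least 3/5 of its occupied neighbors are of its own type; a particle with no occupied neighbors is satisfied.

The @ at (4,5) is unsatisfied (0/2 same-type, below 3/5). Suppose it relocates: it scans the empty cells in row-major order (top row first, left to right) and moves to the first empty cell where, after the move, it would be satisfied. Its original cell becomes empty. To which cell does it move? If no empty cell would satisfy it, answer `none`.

none

Vacating (4,5). Empty cells in order:
  (1,1): 1/2 same-type → still unsatisfied.
  (4,3): 1/3 same-type → still unsatisfied.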